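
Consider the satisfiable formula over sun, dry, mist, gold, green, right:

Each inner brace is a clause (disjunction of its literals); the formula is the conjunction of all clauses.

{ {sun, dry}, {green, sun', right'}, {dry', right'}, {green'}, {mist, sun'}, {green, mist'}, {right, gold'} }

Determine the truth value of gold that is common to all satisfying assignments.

Suppose gold = 1.
Unit clause (green') forces green = 0.
Unit clause (mist') forces mist = 0.
Unit clause (sun') forces sun = 0.
Unit clause (dry) forces dry = 1.
Unit clause (right') forces right = 0.
But (right) is also a unit clause — contradiction.
So every satisfying assignment has gold = False.

False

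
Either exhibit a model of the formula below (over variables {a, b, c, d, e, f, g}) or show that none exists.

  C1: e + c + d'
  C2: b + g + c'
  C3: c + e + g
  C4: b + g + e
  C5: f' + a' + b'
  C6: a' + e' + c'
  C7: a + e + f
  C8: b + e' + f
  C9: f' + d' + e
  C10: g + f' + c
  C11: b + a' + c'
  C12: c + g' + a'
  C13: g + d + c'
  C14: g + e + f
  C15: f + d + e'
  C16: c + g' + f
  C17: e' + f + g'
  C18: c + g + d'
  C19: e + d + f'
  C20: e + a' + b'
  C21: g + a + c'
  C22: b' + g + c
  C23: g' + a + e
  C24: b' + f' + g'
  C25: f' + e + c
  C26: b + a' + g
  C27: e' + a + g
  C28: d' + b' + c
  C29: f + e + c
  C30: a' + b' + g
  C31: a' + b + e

Try e = 1.
Try a = 0.
Unit clause (g) forces g = 1.
Unit clause (f) forces f = 1.
Unit clause (b') forces b = 0.
No clause remains; c, d are free.

a ↦ 0,  b ↦ 0,  c ↦ 0,  d ↦ 0,  e ↦ 1,  f ↦ 1,  g ↦ 1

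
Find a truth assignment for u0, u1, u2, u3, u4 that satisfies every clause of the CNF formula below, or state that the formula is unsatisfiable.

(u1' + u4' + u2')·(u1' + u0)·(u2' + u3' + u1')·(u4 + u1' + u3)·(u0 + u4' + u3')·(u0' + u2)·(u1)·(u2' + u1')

(u1) alone gives u1 = 1.
(u0) alone gives u0 = 1.
(u2) alone gives u2 = 1.
But (u2') is also a unit clause — contradiction.

UNSATISFIABLE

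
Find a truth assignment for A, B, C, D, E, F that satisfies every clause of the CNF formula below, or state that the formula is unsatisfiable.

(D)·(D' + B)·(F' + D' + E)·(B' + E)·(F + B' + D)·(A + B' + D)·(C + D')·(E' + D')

The clause (D) is unit, so D = 1.
The clause (B) is unit, so B = 1.
The clause (E) is unit, so E = 1.
But (E') is also a unit clause — contradiction.

UNSATISFIABLE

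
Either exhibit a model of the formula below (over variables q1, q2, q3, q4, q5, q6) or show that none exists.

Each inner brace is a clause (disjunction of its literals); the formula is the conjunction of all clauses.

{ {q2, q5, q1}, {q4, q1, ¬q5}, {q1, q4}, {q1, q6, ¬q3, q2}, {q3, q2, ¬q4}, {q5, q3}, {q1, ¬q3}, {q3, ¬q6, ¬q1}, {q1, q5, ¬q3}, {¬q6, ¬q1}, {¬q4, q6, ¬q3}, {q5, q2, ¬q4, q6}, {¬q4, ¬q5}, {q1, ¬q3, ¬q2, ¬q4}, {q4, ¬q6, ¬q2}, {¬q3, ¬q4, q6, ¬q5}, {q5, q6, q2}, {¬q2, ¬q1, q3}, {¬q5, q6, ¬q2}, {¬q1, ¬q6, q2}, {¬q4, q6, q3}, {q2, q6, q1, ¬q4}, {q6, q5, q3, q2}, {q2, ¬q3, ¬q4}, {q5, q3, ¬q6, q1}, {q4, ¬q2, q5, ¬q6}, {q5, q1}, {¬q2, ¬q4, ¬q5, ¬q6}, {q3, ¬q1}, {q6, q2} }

q1 ↦ True,  q2 ↦ True,  q3 ↦ True,  q4 ↦ False,  q5 ↦ False,  q6 ↦ False

Case q1 = True:
(¬q6) alone gives q6 = False.
(q3) alone gives q3 = True.
(¬q4) alone gives q4 = False.
(q2) alone gives q2 = True.
(¬q5) alone gives q5 = False.
All clauses are satisfied.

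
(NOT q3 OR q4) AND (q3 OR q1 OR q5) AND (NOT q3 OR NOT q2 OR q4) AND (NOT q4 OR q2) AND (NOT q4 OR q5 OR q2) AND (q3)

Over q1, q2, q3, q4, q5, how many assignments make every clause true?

There are 2^5 = 32 truth assignments over (q1, q2, q3, q4, q5).
Split on q3. With q3 = true, the clauses containing q3 are satisfied and NOT q3 drops from the rest; 4 of the 2^4 = 16 assignments to the other variables satisfy what remains.
With q3 = false, by the same count on the reduced clause set, 0 assignments work.
(One model: q1=F, q2=T, q3=T, q4=T, q5=F.)
Total: 4 + 0 = 4.

4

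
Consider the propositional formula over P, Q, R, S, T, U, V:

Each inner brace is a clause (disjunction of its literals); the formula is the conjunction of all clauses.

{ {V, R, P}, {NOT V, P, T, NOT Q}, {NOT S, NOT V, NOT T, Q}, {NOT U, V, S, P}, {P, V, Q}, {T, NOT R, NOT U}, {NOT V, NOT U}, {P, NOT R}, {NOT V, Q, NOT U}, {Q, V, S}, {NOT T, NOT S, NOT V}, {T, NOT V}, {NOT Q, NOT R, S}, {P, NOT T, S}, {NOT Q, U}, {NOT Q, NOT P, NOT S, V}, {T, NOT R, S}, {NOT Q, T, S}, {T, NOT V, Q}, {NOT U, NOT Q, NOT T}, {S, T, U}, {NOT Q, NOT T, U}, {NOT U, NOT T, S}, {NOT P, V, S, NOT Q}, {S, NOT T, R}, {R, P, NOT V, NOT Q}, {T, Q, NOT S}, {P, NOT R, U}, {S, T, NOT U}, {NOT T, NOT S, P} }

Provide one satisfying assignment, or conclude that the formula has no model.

P=true, Q=false, R=true, S=false, T=true, U=false, V=true

Try V = true.
From the singleton clause (NOT U), U = false.
From the singleton clause (T), T = true.
From the singleton clause (NOT S), S = false.
From the singleton clause (P), P = true.
From the singleton clause (NOT Q), Q = false.
From the singleton clause (R), R = true.
This assignment satisfies each clause.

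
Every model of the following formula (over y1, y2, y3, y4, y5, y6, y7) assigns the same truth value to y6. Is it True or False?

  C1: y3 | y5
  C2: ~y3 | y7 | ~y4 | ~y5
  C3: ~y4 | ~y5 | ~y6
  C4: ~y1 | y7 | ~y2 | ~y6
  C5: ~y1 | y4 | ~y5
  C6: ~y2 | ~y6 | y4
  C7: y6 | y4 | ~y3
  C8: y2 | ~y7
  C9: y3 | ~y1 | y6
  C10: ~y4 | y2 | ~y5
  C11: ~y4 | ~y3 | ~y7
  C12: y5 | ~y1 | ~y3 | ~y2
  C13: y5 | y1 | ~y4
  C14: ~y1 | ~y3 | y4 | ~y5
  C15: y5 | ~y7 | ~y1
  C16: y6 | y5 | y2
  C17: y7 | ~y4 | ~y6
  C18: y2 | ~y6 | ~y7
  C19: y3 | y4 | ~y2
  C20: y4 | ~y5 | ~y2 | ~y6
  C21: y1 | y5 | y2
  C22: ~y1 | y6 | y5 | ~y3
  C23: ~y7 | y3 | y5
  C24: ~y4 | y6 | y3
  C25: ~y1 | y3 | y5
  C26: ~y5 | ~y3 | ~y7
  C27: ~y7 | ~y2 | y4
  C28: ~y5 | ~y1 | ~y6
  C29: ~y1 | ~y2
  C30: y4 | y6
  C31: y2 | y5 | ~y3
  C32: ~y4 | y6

Suppose y6 = 0.
From the singleton clause (y4), y4 = 1.
Now (~y4) is unsatisfied and unit — conflict.
So every satisfying assignment has y6 = True.

True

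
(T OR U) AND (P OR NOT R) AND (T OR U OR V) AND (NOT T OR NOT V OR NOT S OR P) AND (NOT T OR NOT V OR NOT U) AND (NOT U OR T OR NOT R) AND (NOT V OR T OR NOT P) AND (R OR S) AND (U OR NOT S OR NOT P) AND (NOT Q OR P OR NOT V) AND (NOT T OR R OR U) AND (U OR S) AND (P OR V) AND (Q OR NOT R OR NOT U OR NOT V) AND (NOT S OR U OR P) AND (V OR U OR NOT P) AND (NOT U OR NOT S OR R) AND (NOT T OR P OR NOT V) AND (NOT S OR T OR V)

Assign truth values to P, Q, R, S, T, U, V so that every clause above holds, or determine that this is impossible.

P ↦ true,  Q ↦ true,  R ↦ true,  S ↦ true,  T ↦ true,  U ↦ true,  V ↦ false

Suppose T = true.
Suppose P = true.
Suppose V = false.
Unit clause (U) forces U = true.
Suppose R = true.
All clauses hold; Q, S can take either value.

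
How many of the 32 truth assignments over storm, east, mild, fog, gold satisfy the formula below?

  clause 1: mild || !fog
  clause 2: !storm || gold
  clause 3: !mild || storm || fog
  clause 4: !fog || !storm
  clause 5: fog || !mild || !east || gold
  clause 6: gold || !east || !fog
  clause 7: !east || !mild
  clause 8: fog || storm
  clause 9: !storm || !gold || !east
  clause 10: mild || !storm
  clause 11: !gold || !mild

1

There are 2^5 = 32 truth assignments over (storm, east, mild, fog, gold).
Split on east. With east = true, the clauses containing east are satisfied and !east drops from the rest; 0 of the 2^4 = 16 assignments to the other variables satisfy what remains.
With east = false, by the same count on the reduced clause set, 1 assignment works.
(One model: storm=F, east=F, mild=T, fog=T, gold=F.)
Total: 0 + 1 = 1.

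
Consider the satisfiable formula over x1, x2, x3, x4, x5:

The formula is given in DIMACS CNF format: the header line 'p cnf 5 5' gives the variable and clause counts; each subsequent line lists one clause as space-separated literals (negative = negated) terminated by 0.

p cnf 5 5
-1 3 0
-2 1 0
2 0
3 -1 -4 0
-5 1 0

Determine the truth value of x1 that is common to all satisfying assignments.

Suppose x1 = False.
From the singleton clause (¬x2), x2 = False.
That conflicts with the unit clause (x2).
So every satisfying assignment has x1 = True.

True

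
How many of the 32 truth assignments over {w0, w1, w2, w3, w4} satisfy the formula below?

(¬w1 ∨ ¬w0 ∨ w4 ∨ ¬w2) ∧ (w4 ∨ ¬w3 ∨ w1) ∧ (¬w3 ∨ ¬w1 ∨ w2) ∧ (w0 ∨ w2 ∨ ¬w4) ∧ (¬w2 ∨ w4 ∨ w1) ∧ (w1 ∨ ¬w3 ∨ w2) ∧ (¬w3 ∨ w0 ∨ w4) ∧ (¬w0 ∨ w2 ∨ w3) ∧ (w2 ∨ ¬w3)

11

There are 2^5 = 32 truth assignments over (w0, w1, w2, w3, w4).
Split on w4. With w4 = True, the clauses containing w4 are satisfied and ¬w4 drops from the rest; 8 of the 2^4 = 16 assignments to the other variables satisfy what remains.
With w4 = False, by the same count on the reduced clause set, 3 assignments work.
(One model: w0=F, w1=F, w2=F, w3=F, w4=F.)
Total: 8 + 3 = 11.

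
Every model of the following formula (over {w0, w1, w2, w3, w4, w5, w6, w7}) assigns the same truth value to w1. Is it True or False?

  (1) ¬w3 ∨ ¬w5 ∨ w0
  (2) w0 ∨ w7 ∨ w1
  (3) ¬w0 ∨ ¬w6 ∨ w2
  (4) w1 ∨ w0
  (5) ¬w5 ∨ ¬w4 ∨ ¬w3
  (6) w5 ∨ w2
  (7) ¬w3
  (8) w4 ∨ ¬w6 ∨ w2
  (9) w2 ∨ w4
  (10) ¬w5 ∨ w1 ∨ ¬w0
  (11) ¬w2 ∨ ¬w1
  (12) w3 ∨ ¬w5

Suppose w1 = True.
The clause (¬w3) is unit, so w3 = False.
The clause (¬w2) is unit, so w2 = False.
The clause (w5) is unit, so w5 = True.
But (¬w5) is also a unit clause — contradiction.
So every satisfying assignment has w1 = False.

False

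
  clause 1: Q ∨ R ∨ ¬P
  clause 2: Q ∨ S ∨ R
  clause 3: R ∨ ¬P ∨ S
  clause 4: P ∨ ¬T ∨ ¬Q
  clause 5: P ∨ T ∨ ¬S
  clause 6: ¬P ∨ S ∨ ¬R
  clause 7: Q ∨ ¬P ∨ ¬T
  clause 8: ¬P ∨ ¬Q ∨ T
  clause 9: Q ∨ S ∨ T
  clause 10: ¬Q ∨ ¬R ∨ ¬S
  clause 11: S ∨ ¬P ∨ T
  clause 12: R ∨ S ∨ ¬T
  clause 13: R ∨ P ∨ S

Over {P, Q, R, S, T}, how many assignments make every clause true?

6

There are 2^5 = 32 truth assignments over (P, Q, R, S, T).
Split on R. With R = True, the clauses containing R are satisfied and ¬R drops from the rest; 4 of the 2^4 = 16 assignments to the other variables satisfy what remains.
With R = False, by the same count on the reduced clause set, 2 assignments work.
(One model: P=F, Q=F, R=F, S=T, T=T.)
Total: 4 + 2 = 6.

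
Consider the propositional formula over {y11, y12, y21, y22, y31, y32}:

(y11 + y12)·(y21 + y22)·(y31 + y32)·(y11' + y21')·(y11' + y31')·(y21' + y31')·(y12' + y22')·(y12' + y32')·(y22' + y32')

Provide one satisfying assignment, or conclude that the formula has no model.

Branch on y11: set y11 = 1.
(y21') alone gives y21 = 0.
(y22) alone gives y22 = 1.
(y31') alone gives y31 = 0.
(y32) alone gives y32 = 1.
That conflicts with the unit clause (y32').
Undo y11 and try y11 = 0.
(y12) alone gives y12 = 1.
(y22') alone gives y22 = 0.
(y21) alone gives y21 = 1.
(y31') alone gives y31 = 0.
(y32) alone gives y32 = 1.
That conflicts with the unit clause (y32').
Either choice for y11 ends in contradiction.

UNSATISFIABLE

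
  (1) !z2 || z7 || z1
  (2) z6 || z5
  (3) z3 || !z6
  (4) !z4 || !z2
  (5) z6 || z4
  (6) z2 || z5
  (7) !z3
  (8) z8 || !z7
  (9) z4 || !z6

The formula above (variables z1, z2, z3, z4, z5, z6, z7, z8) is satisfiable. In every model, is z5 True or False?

True

Suppose z5 = false.
(z6) alone gives z6 = true.
(z3) alone gives z3 = true.
That conflicts with the unit clause (!z3).
So every satisfying assignment has z5 = True.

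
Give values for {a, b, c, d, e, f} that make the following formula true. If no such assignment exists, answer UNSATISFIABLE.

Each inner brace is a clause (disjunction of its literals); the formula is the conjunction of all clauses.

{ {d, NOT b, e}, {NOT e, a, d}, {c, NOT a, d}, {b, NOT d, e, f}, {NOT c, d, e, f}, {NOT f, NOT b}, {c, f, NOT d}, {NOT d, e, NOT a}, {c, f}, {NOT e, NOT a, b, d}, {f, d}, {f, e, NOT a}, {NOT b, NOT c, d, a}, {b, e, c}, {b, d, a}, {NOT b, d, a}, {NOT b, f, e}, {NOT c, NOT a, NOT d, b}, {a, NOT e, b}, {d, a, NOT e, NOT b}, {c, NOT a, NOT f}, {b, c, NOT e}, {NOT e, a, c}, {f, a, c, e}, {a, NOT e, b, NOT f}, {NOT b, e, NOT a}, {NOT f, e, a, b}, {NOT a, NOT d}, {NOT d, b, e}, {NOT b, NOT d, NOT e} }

a=true, b=false, c=true, d=false, e=false, f=true

Suppose f = true.
The clause (NOT b) is unit, so b = false.
Suppose e = false.
The clause (c) is unit, so c = true.
The clause (a) is unit, so a = true.
The clause (NOT d) is unit, so d = false.
This assignment satisfies each clause.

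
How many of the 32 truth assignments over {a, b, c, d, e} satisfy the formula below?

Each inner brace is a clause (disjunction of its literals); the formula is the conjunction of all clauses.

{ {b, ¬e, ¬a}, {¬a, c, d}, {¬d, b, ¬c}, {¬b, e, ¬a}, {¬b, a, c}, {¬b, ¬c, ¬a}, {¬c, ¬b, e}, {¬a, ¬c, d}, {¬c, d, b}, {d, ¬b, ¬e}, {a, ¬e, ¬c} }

6

There are 2^5 = 32 truth assignments over (a, b, c, d, e).
Split on d. With d = True, the clauses containing d are satisfied and ¬d drops from the rest; 4 of the 2^4 = 16 assignments to the other variables satisfy what remains.
With d = False, by the same count on the reduced clause set, 2 assignments work.
Total: 4 + 2 = 6.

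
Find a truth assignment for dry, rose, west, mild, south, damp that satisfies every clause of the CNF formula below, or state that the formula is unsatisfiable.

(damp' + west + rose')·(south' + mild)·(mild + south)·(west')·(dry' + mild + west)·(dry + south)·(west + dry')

dry=0; rose=0; west=0; mild=1; south=1; damp=0

From the singleton clause (west'), west = 0.
From the singleton clause (dry'), dry = 0.
From the singleton clause (south), south = 1.
From the singleton clause (mild), mild = 1.
Branch on damp: set damp = 0.
All clauses hold; rose can take either value.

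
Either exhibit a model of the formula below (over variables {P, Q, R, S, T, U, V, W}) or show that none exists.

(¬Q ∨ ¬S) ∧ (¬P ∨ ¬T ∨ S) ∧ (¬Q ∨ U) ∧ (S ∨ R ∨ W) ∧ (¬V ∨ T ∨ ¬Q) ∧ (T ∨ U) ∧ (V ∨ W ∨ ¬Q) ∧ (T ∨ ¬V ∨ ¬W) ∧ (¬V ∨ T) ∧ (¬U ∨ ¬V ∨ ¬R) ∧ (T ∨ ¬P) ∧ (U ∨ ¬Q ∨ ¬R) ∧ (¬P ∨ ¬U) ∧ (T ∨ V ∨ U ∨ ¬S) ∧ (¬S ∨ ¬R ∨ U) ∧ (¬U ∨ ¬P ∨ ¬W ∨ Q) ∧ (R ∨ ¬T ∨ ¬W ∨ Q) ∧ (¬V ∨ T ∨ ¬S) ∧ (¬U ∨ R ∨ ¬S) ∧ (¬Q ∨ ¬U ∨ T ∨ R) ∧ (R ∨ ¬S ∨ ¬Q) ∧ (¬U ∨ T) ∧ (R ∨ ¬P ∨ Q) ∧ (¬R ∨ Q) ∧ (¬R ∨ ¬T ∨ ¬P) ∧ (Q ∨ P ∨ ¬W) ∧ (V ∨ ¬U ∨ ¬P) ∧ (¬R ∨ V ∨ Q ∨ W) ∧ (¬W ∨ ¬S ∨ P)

P: False; Q: True; R: False; S: False; T: True; U: True; V: False; W: True

Try Q = True.
From the singleton clause (¬S), S = False.
From the singleton clause (U), U = True.
From the singleton clause (¬P), P = False.
From the singleton clause (T), T = True.
Try R = False.
From the singleton clause (W), W = True.
No clause remains; V is free.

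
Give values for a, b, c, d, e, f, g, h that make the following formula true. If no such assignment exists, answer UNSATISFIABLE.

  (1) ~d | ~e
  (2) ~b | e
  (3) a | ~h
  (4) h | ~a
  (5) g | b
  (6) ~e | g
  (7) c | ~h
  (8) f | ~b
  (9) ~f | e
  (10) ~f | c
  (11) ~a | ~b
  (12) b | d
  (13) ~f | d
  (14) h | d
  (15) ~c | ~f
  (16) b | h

a ↦ 1, b ↦ 0, c ↦ 1, d ↦ 1, e ↦ 0, f ↦ 0, g ↦ 1, h ↦ 1

Branch on d: set d = 1.
From the singleton clause (~e), e = 0.
From the singleton clause (~b), b = 0.
From the singleton clause (g), g = 1.
From the singleton clause (~f), f = 0.
From the singleton clause (h), h = 1.
From the singleton clause (a), a = 1.
From the singleton clause (c), c = 1.
Every clause now holds.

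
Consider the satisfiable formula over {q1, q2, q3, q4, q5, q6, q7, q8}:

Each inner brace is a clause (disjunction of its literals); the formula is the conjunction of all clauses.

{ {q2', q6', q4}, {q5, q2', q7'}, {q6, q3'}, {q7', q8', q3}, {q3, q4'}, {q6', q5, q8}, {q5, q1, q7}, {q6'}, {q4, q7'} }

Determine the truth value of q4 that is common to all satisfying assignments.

False

Suppose q4 = 1.
The clause (q3) is unit, so q3 = 1.
The clause (q6) is unit, so q6 = 1.
But (q6') is also a unit clause — contradiction.
So every satisfying assignment has q4 = False.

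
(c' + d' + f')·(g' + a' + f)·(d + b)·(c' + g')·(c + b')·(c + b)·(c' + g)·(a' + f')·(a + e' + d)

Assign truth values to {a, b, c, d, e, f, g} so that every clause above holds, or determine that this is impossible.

Branch on d: set d = 1.
Branch on c: set c = 0.
Unit clause (b') forces b = 0.
That conflicts with the unit clause (b).
So c must be the other value — set c = 1.
Unit clause (f') forces f = 0.
Unit clause (g') forces g = 0.
That conflicts with the unit clause (g).
Neither c = 1 nor c = 0 works.
So d must be the other value — set d = 0.
Unit clause (b) forces b = 1.
Unit clause (c) forces c = 1.
Unit clause (g') forces g = 0.
That conflicts with the unit clause (g).
Neither d = 1 nor d = 0 works.

UNSATISFIABLE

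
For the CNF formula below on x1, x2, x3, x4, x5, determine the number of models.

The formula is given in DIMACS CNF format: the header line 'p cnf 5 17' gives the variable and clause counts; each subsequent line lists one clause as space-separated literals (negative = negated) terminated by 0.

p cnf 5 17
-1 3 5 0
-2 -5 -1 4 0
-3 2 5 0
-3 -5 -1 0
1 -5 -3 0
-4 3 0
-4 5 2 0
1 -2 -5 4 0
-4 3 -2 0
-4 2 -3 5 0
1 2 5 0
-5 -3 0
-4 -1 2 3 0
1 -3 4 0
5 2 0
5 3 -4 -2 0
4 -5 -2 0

There are 2^5 = 32 truth assignments over (x1, x2, x3, x4, x5).
Split on x5. With x5 = True, the clauses containing x5 are satisfied and ¬x5 drops from the rest; 2 of the 2^4 = 16 assignments to the other variables satisfy what remains.
With x5 = False, by the same count on the reduced clause set, 4 assignments work.
Total: 2 + 4 = 6.

6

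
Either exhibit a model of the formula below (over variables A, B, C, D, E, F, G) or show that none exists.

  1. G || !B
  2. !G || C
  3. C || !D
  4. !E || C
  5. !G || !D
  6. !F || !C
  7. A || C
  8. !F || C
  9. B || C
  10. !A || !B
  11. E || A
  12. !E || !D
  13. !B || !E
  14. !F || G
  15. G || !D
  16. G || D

Branch on G: set G = true.
(C) alone gives C = true.
(!D) alone gives D = false.
(!F) alone gives F = false.
Branch on A: set A = false.
(E) alone gives E = true.
(!B) alone gives B = false.
Every clause now holds.

A: false,  B: false,  C: true,  D: false,  E: true,  F: false,  G: true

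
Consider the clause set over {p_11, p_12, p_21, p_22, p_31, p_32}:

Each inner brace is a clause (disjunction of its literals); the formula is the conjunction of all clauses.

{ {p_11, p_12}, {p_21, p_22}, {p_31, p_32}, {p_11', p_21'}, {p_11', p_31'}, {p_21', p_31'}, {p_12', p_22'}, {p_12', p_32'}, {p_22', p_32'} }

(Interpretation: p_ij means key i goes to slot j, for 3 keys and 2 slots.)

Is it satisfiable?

Unsatisfiable

Suppose p_11 = 1.
The clause (p_21') is unit, so p_21 = 0.
The clause (p_22) is unit, so p_22 = 1.
The clause (p_31') is unit, so p_31 = 0.
The clause (p_32) is unit, so p_32 = 1.
Now (p_32') is unsatisfied and unit — conflict.
That branch fails; take p_11 = 0 instead.
The clause (p_12) is unit, so p_12 = 1.
The clause (p_22') is unit, so p_22 = 0.
The clause (p_21) is unit, so p_21 = 1.
The clause (p_31') is unit, so p_31 = 0.
The clause (p_32) is unit, so p_32 = 1.
Now (p_32') is unsatisfied and unit — conflict.
Either choice for p_11 ends in contradiction.
No assignment satisfies every clause.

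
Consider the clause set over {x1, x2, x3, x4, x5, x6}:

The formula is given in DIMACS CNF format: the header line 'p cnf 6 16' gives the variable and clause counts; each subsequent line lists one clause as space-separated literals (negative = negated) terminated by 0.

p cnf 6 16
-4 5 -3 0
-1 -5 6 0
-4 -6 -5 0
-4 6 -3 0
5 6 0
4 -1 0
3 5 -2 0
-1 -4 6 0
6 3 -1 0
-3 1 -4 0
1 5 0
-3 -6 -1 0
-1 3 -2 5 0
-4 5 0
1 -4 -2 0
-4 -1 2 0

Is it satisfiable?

Satisfiable

Branch on x5: set x5 = True.
Branch on x1: set x1 = False.
Branch on x4: set x4 = True.
From the singleton clause (¬x6), x6 = False.
From the singleton clause (¬x3), x3 = False.
From the singleton clause (¬x2), x2 = False.
Every clause now holds.
A satisfying assignment: x1=False,  x2=False,  x3=False,  x4=True,  x5=True,  x6=False.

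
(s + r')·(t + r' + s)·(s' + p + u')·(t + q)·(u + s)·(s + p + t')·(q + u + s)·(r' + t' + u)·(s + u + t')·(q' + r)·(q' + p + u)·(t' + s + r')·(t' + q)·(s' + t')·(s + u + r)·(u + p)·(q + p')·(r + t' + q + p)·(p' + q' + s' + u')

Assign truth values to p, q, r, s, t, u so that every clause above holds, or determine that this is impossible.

Branch on s: set s = 1.
Unit clause (t') forces t = 0.
Unit clause (q) forces q = 1.
Unit clause (r) forces r = 1.
Branch on p: set p = 1.
Unit clause (u') forces u = 0.
All clauses are satisfied.

p: 1, q: 1, r: 1, s: 1, t: 0, u: 0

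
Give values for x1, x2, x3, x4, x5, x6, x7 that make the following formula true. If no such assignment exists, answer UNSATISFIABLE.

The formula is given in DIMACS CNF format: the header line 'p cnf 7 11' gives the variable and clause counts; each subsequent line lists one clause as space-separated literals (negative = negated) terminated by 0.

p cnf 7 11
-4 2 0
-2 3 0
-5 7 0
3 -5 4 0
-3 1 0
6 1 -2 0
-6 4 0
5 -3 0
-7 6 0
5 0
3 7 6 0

(x5) alone gives x5 = True.
(x7) alone gives x7 = True.
(x6) alone gives x6 = True.
(x4) alone gives x4 = True.
(x2) alone gives x2 = True.
(x3) alone gives x3 = True.
(x1) alone gives x1 = True.
All clauses are satisfied.

x1 ↦ True, x2 ↦ True, x3 ↦ True, x4 ↦ True, x5 ↦ True, x6 ↦ True, x7 ↦ True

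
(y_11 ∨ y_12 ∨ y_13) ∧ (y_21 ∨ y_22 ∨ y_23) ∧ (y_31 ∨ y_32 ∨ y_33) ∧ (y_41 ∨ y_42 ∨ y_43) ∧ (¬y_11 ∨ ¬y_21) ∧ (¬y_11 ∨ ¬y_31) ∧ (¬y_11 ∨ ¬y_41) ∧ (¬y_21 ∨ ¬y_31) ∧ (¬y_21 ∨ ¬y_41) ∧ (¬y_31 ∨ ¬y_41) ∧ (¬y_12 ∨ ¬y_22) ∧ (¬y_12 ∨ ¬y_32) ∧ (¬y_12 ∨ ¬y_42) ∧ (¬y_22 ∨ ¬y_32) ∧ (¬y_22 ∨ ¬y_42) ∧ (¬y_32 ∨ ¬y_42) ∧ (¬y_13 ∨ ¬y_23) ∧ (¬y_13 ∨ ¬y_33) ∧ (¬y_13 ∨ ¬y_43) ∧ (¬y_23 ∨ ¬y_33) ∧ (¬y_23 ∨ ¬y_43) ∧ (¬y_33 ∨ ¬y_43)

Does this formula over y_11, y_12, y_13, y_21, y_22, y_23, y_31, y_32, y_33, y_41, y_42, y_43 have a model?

Case y_11 = False:
Case y_12 = True:
From the singleton clause (¬y_22), y_22 = False.
From the singleton clause (¬y_32), y_32 = False.
From the singleton clause (¬y_42), y_42 = False.
Case y_21 = True:
From the singleton clause (¬y_31), y_31 = False.
From the singleton clause (y_33), y_33 = True.
From the singleton clause (¬y_41), y_41 = False.
From the singleton clause (y_43), y_43 = True.
That conflicts with the unit clause (¬y_43).
That branch fails; take y_21 = False instead.
From the singleton clause (y_23), y_23 = True.
From the singleton clause (¬y_13), y_13 = False.
From the singleton clause (¬y_33), y_33 = False.
From the singleton clause (y_31), y_31 = True.
From the singleton clause (¬y_41), y_41 = False.
From the singleton clause (y_43), y_43 = True.
That conflicts with the unit clause (¬y_43).
Either choice for y_21 ends in contradiction.
That branch fails; take y_12 = False instead.
From the singleton clause (y_13), y_13 = True.
From the singleton clause (¬y_23), y_23 = False.
From the singleton clause (¬y_33), y_33 = False.
From the singleton clause (¬y_43), y_43 = False.
Case y_21 = True:
From the singleton clause (¬y_31), y_31 = False.
From the singleton clause (y_32), y_32 = True.
From the singleton clause (¬y_41), y_41 = False.
From the singleton clause (y_42), y_42 = True.
That conflicts with the unit clause (¬y_42).
That branch fails; take y_21 = False instead.
From the singleton clause (y_22), y_22 = True.
From the singleton clause (¬y_32), y_32 = False.
From the singleton clause (y_31), y_31 = True.
From the singleton clause (¬y_41), y_41 = False.
From the singleton clause (y_42), y_42 = True.
That conflicts with the unit clause (¬y_42).
Either choice for y_21 ends in contradiction.
Either choice for y_12 ends in contradiction.
That branch fails; take y_11 = True instead.
From the singleton clause (¬y_21), y_21 = False.
From the singleton clause (¬y_31), y_31 = False.
From the singleton clause (¬y_41), y_41 = False.
Case y_22 = True:
From the singleton clause (¬y_12), y_12 = False.
From the singleton clause (¬y_32), y_32 = False.
From the singleton clause (y_33), y_33 = True.
From the singleton clause (¬y_42), y_42 = False.
From the singleton clause (y_43), y_43 = True.
That conflicts with the unit clause (¬y_43).
That branch fails; take y_22 = False instead.
From the singleton clause (y_23), y_23 = True.
From the singleton clause (¬y_13), y_13 = False.
From the singleton clause (¬y_33), y_33 = False.
From the singleton clause (y_32), y_32 = True.
From the singleton clause (¬y_12), y_12 = False.
From the singleton clause (¬y_42), y_42 = False.
From the singleton clause (y_43), y_43 = True.
That conflicts with the unit clause (¬y_43).
Either choice for y_22 ends in contradiction.
Either choice for y_11 ends in contradiction.
No assignment satisfies every clause.

No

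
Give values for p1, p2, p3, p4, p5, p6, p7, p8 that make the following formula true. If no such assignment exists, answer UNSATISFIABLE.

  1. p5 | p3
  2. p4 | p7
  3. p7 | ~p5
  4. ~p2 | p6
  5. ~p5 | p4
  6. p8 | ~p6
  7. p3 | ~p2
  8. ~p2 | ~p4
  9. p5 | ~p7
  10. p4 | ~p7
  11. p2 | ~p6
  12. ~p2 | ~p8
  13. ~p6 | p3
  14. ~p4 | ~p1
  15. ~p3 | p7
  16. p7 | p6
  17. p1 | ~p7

UNSATISFIABLE

Branch on p5: set p5 = 1.
From the singleton clause (p7), p7 = 1.
From the singleton clause (p4), p4 = 1.
From the singleton clause (~p2), p2 = 0.
From the singleton clause (~p6), p6 = 0.
From the singleton clause (~p1), p1 = 0.
But (p1) is also a unit clause — contradiction.
Undo p5 and try p5 = 0.
From the singleton clause (p3), p3 = 1.
From the singleton clause (~p7), p7 = 0.
But (p7) is also a unit clause — contradiction.
Either choice for p5 ends in contradiction.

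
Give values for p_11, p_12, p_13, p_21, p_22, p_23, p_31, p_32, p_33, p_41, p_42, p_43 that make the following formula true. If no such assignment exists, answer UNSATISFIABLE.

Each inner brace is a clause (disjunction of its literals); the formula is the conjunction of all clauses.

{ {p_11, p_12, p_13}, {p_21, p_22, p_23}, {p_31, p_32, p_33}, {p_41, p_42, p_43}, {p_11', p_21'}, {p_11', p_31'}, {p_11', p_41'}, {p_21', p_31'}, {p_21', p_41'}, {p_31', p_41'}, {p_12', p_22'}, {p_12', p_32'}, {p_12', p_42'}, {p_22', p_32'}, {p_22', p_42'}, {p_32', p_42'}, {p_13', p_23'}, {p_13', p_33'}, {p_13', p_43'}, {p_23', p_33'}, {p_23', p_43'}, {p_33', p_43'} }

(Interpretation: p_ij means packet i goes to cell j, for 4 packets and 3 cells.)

Suppose p_11 = 0.
Suppose p_12 = 1.
(p_22') alone gives p_22 = 0.
(p_32') alone gives p_32 = 0.
(p_42') alone gives p_42 = 0.
Suppose p_21 = 1.
(p_31') alone gives p_31 = 0.
(p_33) alone gives p_33 = 1.
(p_41') alone gives p_41 = 0.
(p_43) alone gives p_43 = 1.
Now (p_43') is unsatisfied and unit — conflict.
Backtrack on p_21: now try p_21 = 0.
(p_23) alone gives p_23 = 1.
(p_13') alone gives p_13 = 0.
(p_33') alone gives p_33 = 0.
(p_31) alone gives p_31 = 1.
(p_41') alone gives p_41 = 0.
(p_43) alone gives p_43 = 1.
Now (p_43') is unsatisfied and unit — conflict.
Neither p_21 = 1 nor p_21 = 0 works.
Backtrack on p_12: now try p_12 = 0.
(p_13) alone gives p_13 = 1.
(p_23') alone gives p_23 = 0.
(p_33') alone gives p_33 = 0.
(p_43') alone gives p_43 = 0.
Suppose p_21 = 1.
(p_31') alone gives p_31 = 0.
(p_32) alone gives p_32 = 1.
(p_41') alone gives p_41 = 0.
(p_42) alone gives p_42 = 1.
Now (p_42') is unsatisfied and unit — conflict.
Backtrack on p_21: now try p_21 = 0.
(p_22) alone gives p_22 = 1.
(p_32') alone gives p_32 = 0.
(p_31) alone gives p_31 = 1.
(p_41') alone gives p_41 = 0.
(p_42) alone gives p_42 = 1.
Now (p_42') is unsatisfied and unit — conflict.
Neither p_21 = 1 nor p_21 = 0 works.
Neither p_12 = 1 nor p_12 = 0 works.
Backtrack on p_11: now try p_11 = 1.
(p_21') alone gives p_21 = 0.
(p_31') alone gives p_31 = 0.
(p_41') alone gives p_41 = 0.
Suppose p_22 = 1.
(p_12') alone gives p_12 = 0.
(p_32') alone gives p_32 = 0.
(p_33) alone gives p_33 = 1.
(p_42') alone gives p_42 = 0.
(p_43) alone gives p_43 = 1.
Now (p_43') is unsatisfied and unit — conflict.
Backtrack on p_22: now try p_22 = 0.
(p_23) alone gives p_23 = 1.
(p_13') alone gives p_13 = 0.
(p_33') alone gives p_33 = 0.
(p_32) alone gives p_32 = 1.
(p_12') alone gives p_12 = 0.
(p_42') alone gives p_42 = 0.
(p_43) alone gives p_43 = 1.
Now (p_43') is unsatisfied and unit — conflict.
Neither p_22 = 1 nor p_22 = 0 works.
Neither p_11 = 1 nor p_11 = 0 works.

UNSATISFIABLE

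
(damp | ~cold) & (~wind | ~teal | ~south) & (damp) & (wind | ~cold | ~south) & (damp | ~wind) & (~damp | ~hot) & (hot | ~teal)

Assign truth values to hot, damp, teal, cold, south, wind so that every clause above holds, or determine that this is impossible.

From the singleton clause (damp), damp = 1.
From the singleton clause (~hot), hot = 0.
From the singleton clause (~teal), teal = 0.
Case wind = 0:
Case cold = 0:
No clause remains; south is free.

hot=0; damp=1; teal=0; cold=0; south=1; wind=0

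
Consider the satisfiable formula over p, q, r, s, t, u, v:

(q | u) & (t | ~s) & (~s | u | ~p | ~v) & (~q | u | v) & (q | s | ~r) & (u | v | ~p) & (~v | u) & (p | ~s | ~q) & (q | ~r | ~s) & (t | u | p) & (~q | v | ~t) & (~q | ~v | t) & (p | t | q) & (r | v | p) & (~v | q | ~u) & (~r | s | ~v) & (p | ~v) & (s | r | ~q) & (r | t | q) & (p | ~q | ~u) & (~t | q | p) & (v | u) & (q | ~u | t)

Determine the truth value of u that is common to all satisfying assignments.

Suppose u = 0.
The clause (q) is unit, so q = 1.
The clause (v) is unit, so v = 1.
Now (~v) is unsatisfied and unit — conflict.
So every satisfying assignment has u = True.

True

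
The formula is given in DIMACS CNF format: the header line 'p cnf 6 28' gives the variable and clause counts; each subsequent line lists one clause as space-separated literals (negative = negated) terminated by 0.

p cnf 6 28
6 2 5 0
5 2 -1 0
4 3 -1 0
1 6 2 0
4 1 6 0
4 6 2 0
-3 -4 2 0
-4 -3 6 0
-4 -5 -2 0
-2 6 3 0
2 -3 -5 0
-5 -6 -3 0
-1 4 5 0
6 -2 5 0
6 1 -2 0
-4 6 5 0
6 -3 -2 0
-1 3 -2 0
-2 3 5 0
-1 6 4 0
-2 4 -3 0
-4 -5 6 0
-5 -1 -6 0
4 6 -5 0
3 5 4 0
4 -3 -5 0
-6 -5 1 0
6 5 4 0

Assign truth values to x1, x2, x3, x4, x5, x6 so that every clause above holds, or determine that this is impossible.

x1 ↦ True; x2 ↦ True; x3 ↦ True; x4 ↦ True; x5 ↦ False; x6 ↦ True

Suppose x6 = True.
Suppose x5 = False.
Suppose x2 = True.
Unit clause (x3) forces x3 = True.
Unit clause (x4) forces x4 = True.
No clause remains; x1 is free.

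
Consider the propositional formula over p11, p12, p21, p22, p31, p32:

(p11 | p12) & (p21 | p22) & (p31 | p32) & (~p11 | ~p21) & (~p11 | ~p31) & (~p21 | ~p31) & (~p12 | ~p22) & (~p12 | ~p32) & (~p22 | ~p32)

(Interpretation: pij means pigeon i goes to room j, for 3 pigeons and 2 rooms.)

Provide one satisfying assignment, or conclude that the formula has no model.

UNSATISFIABLE

Branch on p11: set p11 = 1.
From the singleton clause (~p21), p21 = 0.
From the singleton clause (p22), p22 = 1.
From the singleton clause (~p31), p31 = 0.
From the singleton clause (p32), p32 = 1.
Now (~p32) is unsatisfied and unit — conflict.
Backtrack on p11: now try p11 = 0.
From the singleton clause (p12), p12 = 1.
From the singleton clause (~p22), p22 = 0.
From the singleton clause (p21), p21 = 1.
From the singleton clause (~p31), p31 = 0.
From the singleton clause (p32), p32 = 1.
Now (~p32) is unsatisfied and unit — conflict.
Both values of p11 lead to a conflict.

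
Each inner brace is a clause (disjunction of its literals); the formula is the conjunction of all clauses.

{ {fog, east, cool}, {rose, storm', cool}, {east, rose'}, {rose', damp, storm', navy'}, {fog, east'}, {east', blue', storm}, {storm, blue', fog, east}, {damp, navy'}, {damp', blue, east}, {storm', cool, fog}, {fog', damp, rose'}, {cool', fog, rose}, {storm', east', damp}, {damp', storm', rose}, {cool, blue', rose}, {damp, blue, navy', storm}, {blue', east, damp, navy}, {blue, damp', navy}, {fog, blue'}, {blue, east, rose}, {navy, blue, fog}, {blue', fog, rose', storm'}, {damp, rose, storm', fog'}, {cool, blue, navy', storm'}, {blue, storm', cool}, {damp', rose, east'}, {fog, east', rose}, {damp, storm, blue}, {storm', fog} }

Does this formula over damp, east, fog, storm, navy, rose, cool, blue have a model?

Case east = 1:
The clause (fog) is unit, so fog = 1.
Case blue = 1:
The clause (storm) is unit, so storm = 1.
The clause (damp) is unit, so damp = 1.
The clause (rose) is unit, so rose = 1.
No clause remains; navy, cool are free.
A satisfying assignment: damp: 1,  east: 1,  fog: 1,  storm: 1,  navy: 1,  rose: 1,  cool: 1,  blue: 1.

Yes, satisfiable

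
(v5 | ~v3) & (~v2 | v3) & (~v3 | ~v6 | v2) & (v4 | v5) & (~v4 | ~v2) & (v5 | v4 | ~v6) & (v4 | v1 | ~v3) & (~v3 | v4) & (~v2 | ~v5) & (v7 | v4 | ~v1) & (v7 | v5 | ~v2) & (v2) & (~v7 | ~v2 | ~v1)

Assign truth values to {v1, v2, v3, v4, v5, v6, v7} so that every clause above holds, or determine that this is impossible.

(v2) alone gives v2 = 1.
(v3) alone gives v3 = 1.
(v5) alone gives v5 = 1.
That conflicts with the unit clause (~v5).

UNSATISFIABLE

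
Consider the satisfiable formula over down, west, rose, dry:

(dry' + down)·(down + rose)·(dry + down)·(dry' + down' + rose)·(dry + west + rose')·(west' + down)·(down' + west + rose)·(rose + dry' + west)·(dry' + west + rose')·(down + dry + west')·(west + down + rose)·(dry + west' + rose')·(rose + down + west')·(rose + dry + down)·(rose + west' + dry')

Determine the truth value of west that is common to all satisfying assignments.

True

Suppose west = 0.
Branch on dry: set dry = 0.
The clause (down) is unit, so down = 1.
The clause (rose') is unit, so rose = 0.
But (rose) is also a unit clause — contradiction.
That branch fails; take dry = 1 instead.
The clause (down) is unit, so down = 1.
The clause (rose) is unit, so rose = 1.
But (rose') is also a unit clause — contradiction.
Both values of dry lead to a conflict.
So every satisfying assignment has west = True.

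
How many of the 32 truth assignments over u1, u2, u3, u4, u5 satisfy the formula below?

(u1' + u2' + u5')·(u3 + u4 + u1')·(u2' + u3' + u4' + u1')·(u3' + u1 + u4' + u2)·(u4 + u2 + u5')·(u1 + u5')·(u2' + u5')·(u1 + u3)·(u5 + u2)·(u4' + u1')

3

There are 2^5 = 32 truth assignments over (u1, u2, u3, u4, u5).
Split on u1. With u1 = 1, the clauses containing u1 are satisfied and u1' drops from the rest; 1 of the 2^4 = 16 assignments to the other variables satisfy what remains.
With u1 = 0, by the same count on the reduced clause set, 2 assignments work.
(One model: u1=F, u2=T, u3=T, u4=F, u5=F.)
Total: 1 + 2 = 3.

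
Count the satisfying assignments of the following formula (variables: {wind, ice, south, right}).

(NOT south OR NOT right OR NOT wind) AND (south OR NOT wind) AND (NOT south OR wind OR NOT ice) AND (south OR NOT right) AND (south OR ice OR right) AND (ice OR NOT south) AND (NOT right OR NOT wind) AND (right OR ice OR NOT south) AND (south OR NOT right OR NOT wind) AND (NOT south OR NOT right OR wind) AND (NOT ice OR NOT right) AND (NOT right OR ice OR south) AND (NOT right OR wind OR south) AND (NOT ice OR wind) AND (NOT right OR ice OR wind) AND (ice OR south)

There are 2^4 = 16 truth assignments over (wind, ice, south, right).
Check each against the 16 clauses (columns in the order wind, ice, south, right):
  F F F F  ✗ fails (south OR ice OR right)
  F F F T  ✗ fails (south OR NOT right)
  F F T F  ✗ fails (ice OR NOT south)
  F F T T  ✗ fails (ice OR NOT south)
  F T F F  ✗ fails (NOT ice OR wind)
  F T F T  ✗ fails (south OR NOT right)
  F T T F  ✗ fails (NOT south OR wind OR NOT ice)
  F T T T  ✗ fails (NOT south OR wind OR NOT ice)
  T F F F  ✗ fails (south OR NOT wind)
  T F F T  ✗ fails (south OR NOT wind)
  T F T F  ✗ fails (ice OR NOT south)
  T F T T  ✗ fails (NOT south OR NOT right OR NOT wind)
  T T F F  ✗ fails (south OR NOT wind)
  T T F T  ✗ fails (south OR NOT wind)
  T T T F  ✓ satisfies all
  T T T T  ✗ fails (NOT south OR NOT right OR NOT wind)
1 of the 16 rows is a model.

1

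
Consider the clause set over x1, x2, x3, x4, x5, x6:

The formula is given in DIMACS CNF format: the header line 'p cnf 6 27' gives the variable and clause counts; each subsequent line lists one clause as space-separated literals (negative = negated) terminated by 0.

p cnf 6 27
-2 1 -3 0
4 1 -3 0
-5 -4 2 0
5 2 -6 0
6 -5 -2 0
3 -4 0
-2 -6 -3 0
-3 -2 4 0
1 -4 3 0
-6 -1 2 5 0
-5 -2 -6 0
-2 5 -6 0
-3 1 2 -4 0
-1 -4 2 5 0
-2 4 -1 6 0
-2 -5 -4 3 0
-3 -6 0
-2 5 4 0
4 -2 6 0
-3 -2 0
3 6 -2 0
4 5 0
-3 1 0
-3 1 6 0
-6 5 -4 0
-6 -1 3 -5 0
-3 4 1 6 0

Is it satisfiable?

Yes, satisfiable

Branch on x3: set x3 = True.
Unit clause (¬x6) forces x6 = False.
Unit clause (¬x2) forces x2 = False.
Unit clause (x1) forces x1 = True.
Branch on x5: set x5 = True.
Unit clause (¬x4) forces x4 = False.
This assignment satisfies each clause.
A satisfying assignment: x1: True,  x2: False,  x3: True,  x4: False,  x5: True,  x6: False.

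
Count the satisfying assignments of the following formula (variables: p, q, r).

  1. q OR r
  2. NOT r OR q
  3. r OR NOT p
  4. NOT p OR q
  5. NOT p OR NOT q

2

There are 2^3 = 8 truth assignments over (p, q, r).
Check each against the 5 clauses (columns in the order p, q, r):
  F F F  ✗ fails (q OR r)
  F F T  ✗ fails (NOT r OR q)
  F T F  ✓ satisfies all
  F T T  ✓ satisfies all
  T F F  ✗ fails (q OR r)
  T F T  ✗ fails (NOT r OR q)
  T T F  ✗ fails (r OR NOT p)
  T T T  ✗ fails (NOT p OR NOT q)
2 of the 8 rows are models.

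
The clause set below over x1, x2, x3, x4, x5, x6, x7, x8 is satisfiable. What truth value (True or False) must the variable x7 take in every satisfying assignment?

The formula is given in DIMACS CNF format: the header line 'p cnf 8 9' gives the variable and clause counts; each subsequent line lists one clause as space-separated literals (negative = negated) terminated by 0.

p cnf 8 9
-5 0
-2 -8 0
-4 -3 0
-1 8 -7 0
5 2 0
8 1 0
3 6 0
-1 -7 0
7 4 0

False

Suppose x7 = True.
Unit clause (¬x5) forces x5 = False.
Unit clause (x2) forces x2 = True.
Unit clause (¬x8) forces x8 = False.
Unit clause (¬x1) forces x1 = False.
That conflicts with the unit clause (x1).
So every satisfying assignment has x7 = False.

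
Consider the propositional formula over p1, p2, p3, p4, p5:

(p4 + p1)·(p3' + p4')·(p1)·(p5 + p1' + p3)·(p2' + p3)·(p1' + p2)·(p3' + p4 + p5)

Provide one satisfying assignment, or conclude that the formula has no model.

Unit clause (p1) forces p1 = 1.
Unit clause (p2) forces p2 = 1.
Unit clause (p3) forces p3 = 1.
Unit clause (p4') forces p4 = 0.
Unit clause (p5) forces p5 = 1.
All clauses are satisfied.

p1: 1,  p2: 1,  p3: 1,  p4: 0,  p5: 1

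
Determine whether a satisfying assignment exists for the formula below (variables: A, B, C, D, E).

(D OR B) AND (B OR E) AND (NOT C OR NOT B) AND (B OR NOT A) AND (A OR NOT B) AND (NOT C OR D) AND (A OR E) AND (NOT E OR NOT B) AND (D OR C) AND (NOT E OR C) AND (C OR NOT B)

Satisfiable

Branch on D: set D = true.
Branch on B: set B = false.
From the singleton clause (E), E = true.
From the singleton clause (NOT A), A = false.
From the singleton clause (C), C = true.
All clauses are satisfied.
A satisfying assignment: A=false; B=false; C=true; D=true; E=true.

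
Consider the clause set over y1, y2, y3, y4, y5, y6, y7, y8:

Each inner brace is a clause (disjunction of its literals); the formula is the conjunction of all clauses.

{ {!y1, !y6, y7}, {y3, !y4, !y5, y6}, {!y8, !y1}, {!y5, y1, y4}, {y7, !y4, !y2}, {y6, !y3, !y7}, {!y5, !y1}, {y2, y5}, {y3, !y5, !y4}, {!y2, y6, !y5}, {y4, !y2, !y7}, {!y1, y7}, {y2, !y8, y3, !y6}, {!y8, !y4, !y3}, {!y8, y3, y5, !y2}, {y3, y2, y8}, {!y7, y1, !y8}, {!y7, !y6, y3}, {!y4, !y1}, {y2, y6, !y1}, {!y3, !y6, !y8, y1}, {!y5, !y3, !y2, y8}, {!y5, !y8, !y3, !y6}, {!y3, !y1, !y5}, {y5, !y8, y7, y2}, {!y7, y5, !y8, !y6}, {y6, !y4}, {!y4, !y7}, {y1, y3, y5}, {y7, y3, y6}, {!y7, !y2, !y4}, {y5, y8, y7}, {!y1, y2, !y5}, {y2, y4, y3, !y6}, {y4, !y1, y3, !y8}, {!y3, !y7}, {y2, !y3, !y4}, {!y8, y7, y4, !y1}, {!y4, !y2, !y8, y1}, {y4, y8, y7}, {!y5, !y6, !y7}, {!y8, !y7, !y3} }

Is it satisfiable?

Yes

Case y8 = true:
Unit clause (!y1) forces y1 = false.
Unit clause (!y7) forces y7 = false.
Case y5 = false:
Unit clause (y2) forces y2 = true.
Unit clause (!y4) forces y4 = false.
Unit clause (y3) forces y3 = true.
Unit clause (!y6) forces y6 = false.
This assignment satisfies each clause.
A satisfying assignment: y1: false,  y2: true,  y3: true,  y4: false,  y5: false,  y6: false,  y7: false,  y8: true.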